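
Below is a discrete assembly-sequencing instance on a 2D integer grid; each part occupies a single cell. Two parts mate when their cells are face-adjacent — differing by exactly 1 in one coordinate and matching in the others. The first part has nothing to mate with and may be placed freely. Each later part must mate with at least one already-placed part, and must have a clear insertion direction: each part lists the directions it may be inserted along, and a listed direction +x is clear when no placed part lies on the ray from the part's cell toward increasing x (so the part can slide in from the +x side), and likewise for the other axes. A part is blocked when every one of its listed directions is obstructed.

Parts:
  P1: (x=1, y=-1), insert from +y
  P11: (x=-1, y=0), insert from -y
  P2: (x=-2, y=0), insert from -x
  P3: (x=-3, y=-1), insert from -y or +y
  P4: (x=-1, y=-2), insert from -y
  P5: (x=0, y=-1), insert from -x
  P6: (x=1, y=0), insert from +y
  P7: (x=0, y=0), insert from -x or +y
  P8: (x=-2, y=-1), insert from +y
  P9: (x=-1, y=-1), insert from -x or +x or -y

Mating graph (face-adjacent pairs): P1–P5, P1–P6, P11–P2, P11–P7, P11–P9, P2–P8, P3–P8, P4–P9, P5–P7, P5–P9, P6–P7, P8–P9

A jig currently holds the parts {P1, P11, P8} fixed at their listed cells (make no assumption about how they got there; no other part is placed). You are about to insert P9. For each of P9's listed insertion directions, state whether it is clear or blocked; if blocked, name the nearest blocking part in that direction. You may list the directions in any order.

-x: nearest on ray is P8@(-2, -1) ⇒ blocked
+x: nearest on ray is P1@(1, -1) ⇒ blocked
-y: ray from P9(-1, -1) has no placed part ⇒ clear

+x: blocked by P1; -x: blocked by P8; -y: clear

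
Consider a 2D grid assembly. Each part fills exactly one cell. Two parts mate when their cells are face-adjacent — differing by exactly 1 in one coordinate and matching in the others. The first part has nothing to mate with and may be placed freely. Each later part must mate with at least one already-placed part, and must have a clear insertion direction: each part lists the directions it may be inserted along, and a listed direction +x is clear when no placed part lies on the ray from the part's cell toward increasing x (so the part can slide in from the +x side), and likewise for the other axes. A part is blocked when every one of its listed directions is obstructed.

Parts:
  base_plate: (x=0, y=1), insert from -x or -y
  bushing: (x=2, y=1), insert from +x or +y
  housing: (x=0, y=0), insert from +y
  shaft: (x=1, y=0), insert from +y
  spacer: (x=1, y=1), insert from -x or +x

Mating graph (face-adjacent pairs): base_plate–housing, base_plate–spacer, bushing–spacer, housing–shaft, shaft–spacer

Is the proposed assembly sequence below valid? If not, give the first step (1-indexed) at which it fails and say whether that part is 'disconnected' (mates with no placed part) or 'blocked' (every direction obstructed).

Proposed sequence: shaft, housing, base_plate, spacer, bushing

Valid

1. shaft@(1, 0) [+y clear] — {shaft}
2. housing@(0, 0) [+y clear] — {housing, shaft}
3. base_plate@(0, 1) [-x clear] — {base_plate, housing, shaft}
4. spacer@(1, 1) [+x clear] — {base_plate, housing, shaft, spacer}
5. bushing@(2, 1) [+x clear] — {base_plate, bushing, housing, shaft, spacer}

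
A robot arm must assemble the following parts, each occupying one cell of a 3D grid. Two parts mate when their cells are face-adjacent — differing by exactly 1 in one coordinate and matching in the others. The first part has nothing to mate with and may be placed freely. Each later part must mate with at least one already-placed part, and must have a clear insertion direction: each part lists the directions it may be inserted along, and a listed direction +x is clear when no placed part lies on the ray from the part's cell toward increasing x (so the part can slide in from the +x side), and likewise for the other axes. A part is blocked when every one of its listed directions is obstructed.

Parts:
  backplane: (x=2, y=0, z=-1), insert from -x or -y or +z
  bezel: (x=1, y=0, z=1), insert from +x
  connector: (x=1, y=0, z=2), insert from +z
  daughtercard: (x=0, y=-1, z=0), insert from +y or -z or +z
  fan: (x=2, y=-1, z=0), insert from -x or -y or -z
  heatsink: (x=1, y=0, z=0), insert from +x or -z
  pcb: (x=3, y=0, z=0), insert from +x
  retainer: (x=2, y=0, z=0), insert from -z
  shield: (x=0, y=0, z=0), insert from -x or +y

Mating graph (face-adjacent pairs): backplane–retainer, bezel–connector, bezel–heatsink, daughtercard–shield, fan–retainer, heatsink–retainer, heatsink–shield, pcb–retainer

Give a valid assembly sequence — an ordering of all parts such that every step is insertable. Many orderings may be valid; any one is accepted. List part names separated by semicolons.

1. shield@(0, 0, 0) [-x clear] — {shield}
2. heatsink@(1, 0, 0) [+x clear] — {heatsink, shield}
3. bezel@(1, 0, 1) [+x clear] — {bezel, heatsink, shield}
4. connector@(1, 0, 2) [+z clear] — {bezel, connector, heatsink, shield}
5. daughtercard@(0, -1, 0) [-z clear] — {bezel, connector, daughtercard, heatsink, shield}
6. retainer@(2, 0, 0) [-z clear] — {bezel, connector, daughtercard, heatsink, retainer, shield}
7. fan@(2, -1, 0) [-y clear] — {bezel, connector, daughtercard, fan, heatsink, retainer, shield}
8. backplane@(2, 0, -1) [-x clear] — {backplane, bezel, connector, daughtercard, fan, heatsink, retainer, shield}
9. pcb@(3, 0, 0) [+x clear] — {backplane, bezel, connector, daughtercard, fan, heatsink, pcb, retainer, shield}

shield; heatsink; bezel; connector; daughtercard; retainer; fan; backplane; pcb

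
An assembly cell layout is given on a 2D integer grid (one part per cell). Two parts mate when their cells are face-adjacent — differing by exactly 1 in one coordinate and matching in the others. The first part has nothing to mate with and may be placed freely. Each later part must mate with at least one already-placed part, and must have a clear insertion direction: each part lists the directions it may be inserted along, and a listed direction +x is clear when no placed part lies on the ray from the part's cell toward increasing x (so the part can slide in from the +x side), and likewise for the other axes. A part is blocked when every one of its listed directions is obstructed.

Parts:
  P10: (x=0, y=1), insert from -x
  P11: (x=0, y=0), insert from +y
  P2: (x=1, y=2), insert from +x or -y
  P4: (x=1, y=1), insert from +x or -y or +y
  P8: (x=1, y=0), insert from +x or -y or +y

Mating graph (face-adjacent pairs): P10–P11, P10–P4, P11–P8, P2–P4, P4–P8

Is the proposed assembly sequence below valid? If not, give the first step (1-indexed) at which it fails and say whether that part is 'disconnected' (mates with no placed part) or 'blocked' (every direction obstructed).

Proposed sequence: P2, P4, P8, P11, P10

1. P2@(1, 2) [+x clear] — {P2}
2. P4@(1, 1) [+x clear] — {P2, P4}
3. P8@(1, 0) [+x clear] — {P2, P4, P8}
4. P11@(0, 0) [+y clear] — {P11, P2, P4, P8}
5. P10@(0, 1) [-x clear] — {P10, P11, P2, P4, P8}

Valid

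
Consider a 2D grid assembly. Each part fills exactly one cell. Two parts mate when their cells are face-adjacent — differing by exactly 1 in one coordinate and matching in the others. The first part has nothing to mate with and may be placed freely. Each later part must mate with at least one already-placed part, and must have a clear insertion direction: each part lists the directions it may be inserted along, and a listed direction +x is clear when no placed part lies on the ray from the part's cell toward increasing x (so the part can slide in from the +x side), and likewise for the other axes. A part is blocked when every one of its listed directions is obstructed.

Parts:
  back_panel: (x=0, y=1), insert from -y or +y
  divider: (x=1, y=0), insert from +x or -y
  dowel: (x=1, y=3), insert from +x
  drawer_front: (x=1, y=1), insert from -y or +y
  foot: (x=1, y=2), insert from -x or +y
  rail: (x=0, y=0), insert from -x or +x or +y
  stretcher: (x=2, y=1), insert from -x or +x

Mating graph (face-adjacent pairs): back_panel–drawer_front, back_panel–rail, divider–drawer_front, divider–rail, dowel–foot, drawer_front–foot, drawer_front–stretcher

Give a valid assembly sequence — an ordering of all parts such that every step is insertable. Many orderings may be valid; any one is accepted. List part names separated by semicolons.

1. dowel@(1, 3) [+x clear] — {dowel}
2. foot@(1, 2) [-x clear] — {dowel, foot}
3. drawer_front@(1, 1) [-y clear] — {dowel, drawer_front, foot}
4. back_panel@(0, 1) [-y clear] — {back_panel, dowel, drawer_front, foot}
5. rail@(0, 0) [-x clear] — {back_panel, dowel, drawer_front, foot, rail}
6. stretcher@(2, 1) [+x clear] — {back_panel, dowel, drawer_front, foot, rail, stretcher}
7. divider@(1, 0) [+x clear] — {back_panel, divider, dowel, drawer_front, foot, rail, stretcher}

dowel; foot; drawer_front; back_panel; rail; stretcher; divider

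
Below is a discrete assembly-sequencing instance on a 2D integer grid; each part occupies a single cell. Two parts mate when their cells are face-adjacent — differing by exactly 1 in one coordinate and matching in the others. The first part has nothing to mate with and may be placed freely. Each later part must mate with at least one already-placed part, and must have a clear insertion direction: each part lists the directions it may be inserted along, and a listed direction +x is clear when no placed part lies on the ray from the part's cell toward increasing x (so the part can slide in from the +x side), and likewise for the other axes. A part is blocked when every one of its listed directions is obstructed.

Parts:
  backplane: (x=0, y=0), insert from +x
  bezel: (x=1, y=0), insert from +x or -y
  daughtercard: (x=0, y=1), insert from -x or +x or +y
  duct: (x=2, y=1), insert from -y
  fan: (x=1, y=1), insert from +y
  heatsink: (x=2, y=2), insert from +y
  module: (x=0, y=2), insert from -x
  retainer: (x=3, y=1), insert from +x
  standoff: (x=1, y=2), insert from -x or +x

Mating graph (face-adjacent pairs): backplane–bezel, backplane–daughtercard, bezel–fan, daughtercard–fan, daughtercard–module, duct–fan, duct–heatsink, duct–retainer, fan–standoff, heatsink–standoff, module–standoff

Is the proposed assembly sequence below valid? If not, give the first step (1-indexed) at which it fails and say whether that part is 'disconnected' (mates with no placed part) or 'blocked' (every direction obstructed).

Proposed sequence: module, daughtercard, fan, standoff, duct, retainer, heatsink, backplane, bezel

1. module@(0, 2) [-x clear] — {module}
2. daughtercard@(0, 1) [-x clear] — {daughtercard, module}
3. fan@(1, 1) [+y clear] — {daughtercard, fan, module}
4. standoff@(1, 2) [+x clear] — {daughtercard, fan, module, standoff}
5. duct@(2, 1) [-y clear] — {daughtercard, duct, fan, module, standoff}
6. retainer@(3, 1) [+x clear] — {daughtercard, duct, fan, module, retainer, standoff}
7. heatsink@(2, 2) [+y clear] — {daughtercard, duct, fan, heatsink, module, retainer, standoff}
8. backplane@(0, 0) [+x clear] — {backplane, daughtercard, duct, fan, heatsink, module, retainer, standoff}
9. bezel@(1, 0) [+x clear] — {backplane, bezel, daughtercard, duct, fan, heatsink, module, retainer, standoff}

Valid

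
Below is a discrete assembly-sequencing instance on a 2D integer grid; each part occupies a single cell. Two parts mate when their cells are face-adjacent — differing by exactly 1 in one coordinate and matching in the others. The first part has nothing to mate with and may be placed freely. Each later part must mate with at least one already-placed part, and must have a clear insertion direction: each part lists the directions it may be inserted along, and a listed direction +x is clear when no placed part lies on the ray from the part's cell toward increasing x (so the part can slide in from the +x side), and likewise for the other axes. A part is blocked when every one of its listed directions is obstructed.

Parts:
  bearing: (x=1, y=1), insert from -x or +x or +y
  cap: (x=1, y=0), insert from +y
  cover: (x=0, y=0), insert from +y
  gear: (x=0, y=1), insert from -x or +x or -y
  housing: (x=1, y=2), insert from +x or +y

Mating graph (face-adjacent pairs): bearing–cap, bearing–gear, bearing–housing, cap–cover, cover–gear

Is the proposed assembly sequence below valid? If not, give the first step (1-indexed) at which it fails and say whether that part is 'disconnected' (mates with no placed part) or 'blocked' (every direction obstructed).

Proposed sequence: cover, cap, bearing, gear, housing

Valid

1. cover@(0, 0) [+y clear] — {cover}
2. cap@(1, 0) [+y clear] — {cap, cover}
3. bearing@(1, 1) [-x clear] — {bearing, cap, cover}
4. gear@(0, 1) [-x clear] — {bearing, cap, cover, gear}
5. housing@(1, 2) [+x clear] — {bearing, cap, cover, gear, housing}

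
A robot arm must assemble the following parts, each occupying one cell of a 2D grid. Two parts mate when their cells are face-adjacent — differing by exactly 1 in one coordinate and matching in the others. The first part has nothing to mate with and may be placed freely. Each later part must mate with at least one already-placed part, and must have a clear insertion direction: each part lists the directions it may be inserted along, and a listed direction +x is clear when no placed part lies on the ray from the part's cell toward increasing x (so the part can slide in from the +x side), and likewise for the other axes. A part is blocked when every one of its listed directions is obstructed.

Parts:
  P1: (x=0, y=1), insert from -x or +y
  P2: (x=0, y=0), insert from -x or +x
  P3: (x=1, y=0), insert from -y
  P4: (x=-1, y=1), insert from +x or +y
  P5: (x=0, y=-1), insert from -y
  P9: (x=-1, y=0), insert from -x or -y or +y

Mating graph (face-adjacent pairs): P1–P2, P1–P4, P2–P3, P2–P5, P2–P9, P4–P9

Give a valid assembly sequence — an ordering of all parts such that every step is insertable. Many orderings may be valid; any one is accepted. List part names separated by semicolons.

P4; P1; P2; P5; P3; P9

1. P4@(-1, 1) [+x clear] — {P4}
2. P1@(0, 1) [+y clear] — {P1, P4}
3. P2@(0, 0) [-x clear] — {P1, P2, P4}
4. P5@(0, -1) [-y clear] — {P1, P2, P4, P5}
5. P3@(1, 0) [-y clear] — {P1, P2, P3, P4, P5}
6. P9@(-1, 0) [-x clear] — {P1, P2, P3, P4, P5, P9}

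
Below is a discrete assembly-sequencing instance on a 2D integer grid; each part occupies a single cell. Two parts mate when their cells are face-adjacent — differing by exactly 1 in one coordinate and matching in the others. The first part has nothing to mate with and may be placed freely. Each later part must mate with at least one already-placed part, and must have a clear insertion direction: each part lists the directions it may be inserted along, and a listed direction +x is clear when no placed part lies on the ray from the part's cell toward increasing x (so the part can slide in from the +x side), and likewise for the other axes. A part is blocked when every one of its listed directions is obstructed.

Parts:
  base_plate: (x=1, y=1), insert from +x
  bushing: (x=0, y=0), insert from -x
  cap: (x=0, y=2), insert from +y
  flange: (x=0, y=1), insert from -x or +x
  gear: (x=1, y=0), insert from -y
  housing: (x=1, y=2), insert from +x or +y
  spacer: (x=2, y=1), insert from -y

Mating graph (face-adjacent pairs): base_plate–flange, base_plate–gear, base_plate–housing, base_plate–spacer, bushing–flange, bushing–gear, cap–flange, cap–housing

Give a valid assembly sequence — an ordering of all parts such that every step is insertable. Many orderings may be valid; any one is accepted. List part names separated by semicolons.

1. housing@(1, 2) [+x clear] — {housing}
2. base_plate@(1, 1) [+x clear] — {base_plate, housing}
3. spacer@(2, 1) [-y clear] — {base_plate, housing, spacer}
4. gear@(1, 0) [-y clear] — {base_plate, gear, housing, spacer}
5. cap@(0, 2) [+y clear] — {base_plate, cap, gear, housing, spacer}
6. flange@(0, 1) [-x clear] — {base_plate, cap, flange, gear, housing, spacer}
7. bushing@(0, 0) [-x clear] — {base_plate, bushing, cap, flange, gear, housing, spacer}

housing; base_plate; spacer; gear; cap; flange; bushing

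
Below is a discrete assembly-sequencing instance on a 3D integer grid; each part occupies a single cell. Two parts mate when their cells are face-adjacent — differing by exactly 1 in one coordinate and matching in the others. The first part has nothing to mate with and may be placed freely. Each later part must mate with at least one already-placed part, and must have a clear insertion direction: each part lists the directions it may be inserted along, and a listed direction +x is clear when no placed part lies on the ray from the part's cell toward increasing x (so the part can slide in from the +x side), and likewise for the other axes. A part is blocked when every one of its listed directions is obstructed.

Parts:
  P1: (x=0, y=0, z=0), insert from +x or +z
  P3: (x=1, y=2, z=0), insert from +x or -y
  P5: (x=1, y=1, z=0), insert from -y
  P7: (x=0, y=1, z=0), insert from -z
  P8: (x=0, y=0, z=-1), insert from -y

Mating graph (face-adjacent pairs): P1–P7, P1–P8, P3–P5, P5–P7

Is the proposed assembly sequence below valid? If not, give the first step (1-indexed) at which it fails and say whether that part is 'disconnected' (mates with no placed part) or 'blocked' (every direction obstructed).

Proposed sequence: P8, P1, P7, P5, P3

1. P8@(0, 0, -1) [-y clear] — {P8}
2. P1@(0, 0, 0) [+x clear] — {P1, P8}
3. P7@(0, 1, 0) [-z clear] — {P1, P7, P8}
4. P5@(1, 1, 0) [-y clear] — {P1, P5, P7, P8}
5. P3@(1, 2, 0) [+x clear] — {P1, P3, P5, P7, P8}

Valid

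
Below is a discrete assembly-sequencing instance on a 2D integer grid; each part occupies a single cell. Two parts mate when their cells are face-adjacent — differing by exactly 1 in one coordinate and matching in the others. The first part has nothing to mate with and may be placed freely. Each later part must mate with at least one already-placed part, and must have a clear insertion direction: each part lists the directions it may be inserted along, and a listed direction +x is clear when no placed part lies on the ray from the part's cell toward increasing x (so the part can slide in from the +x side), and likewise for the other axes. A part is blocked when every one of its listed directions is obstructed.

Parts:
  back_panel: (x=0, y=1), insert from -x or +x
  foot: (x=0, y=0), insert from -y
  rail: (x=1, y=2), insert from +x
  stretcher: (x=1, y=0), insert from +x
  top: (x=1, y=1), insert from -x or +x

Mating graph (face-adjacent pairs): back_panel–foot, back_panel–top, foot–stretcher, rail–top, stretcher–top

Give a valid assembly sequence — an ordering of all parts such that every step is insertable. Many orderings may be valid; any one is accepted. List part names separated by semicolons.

1. stretcher@(1, 0) [+x clear] — {stretcher}
2. foot@(0, 0) [-y clear] — {foot, stretcher}
3. back_panel@(0, 1) [-x clear] — {back_panel, foot, stretcher}
4. top@(1, 1) [+x clear] — {back_panel, foot, stretcher, top}
5. rail@(1, 2) [+x clear] — {back_panel, foot, rail, stretcher, top}

stretcher; foot; back_panel; top; rail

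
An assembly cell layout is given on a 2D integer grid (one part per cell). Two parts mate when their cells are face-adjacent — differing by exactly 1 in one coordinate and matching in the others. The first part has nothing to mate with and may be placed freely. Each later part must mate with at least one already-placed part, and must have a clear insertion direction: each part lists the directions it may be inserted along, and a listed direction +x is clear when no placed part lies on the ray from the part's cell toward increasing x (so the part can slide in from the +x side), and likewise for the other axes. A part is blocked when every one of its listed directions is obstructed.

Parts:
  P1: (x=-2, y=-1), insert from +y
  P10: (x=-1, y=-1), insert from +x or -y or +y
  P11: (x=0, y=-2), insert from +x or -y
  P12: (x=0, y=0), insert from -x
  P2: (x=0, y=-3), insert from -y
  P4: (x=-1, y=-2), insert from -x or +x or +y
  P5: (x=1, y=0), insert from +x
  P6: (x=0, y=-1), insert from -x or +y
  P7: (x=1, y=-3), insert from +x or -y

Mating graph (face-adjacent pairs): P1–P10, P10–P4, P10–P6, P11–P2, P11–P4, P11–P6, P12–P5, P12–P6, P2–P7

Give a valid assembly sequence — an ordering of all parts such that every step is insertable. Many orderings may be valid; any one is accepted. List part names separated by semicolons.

1. P11@(0, -2) [+x clear] — {P11}
2. P6@(0, -1) [-x clear] — {P11, P6}
3. P10@(-1, -1) [-y clear] — {P10, P11, P6}
4. P1@(-2, -1) [+y clear] — {P1, P10, P11, P6}
5. P4@(-1, -2) [-x clear] — {P1, P10, P11, P4, P6}
6. P12@(0, 0) [-x clear] — {P1, P10, P11, P12, P4, P6}
7. P5@(1, 0) [+x clear] — {P1, P10, P11, P12, P4, P5, P6}
8. P2@(0, -3) [-y clear] — {P1, P10, P11, P12, P2, P4, P5, P6}
9. P7@(1, -3) [+x clear] — {P1, P10, P11, P12, P2, P4, P5, P6, P7}

P11; P6; P10; P1; P4; P12; P5; P2; P7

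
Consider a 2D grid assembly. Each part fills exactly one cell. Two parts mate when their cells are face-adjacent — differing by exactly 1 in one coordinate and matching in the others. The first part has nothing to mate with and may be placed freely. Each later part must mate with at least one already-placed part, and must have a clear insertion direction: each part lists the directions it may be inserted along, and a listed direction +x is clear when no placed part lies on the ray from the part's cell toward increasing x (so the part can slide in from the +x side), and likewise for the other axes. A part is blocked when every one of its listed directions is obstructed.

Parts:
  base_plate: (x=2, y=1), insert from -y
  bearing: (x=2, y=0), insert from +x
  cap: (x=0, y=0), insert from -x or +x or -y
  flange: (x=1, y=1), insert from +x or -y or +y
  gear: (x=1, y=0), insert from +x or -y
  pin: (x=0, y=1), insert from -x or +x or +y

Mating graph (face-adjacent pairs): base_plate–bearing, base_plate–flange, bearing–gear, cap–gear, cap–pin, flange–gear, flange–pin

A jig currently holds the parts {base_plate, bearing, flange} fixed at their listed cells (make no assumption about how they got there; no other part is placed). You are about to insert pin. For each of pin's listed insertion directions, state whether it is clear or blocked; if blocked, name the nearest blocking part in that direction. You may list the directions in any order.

-x: ray from pin(0, 1) has no placed part ⇒ clear
+x: nearest on ray is flange@(1, 1) ⇒ blocked
+y: ray from pin(0, 1) has no placed part ⇒ clear

+x: blocked by flange; +y: clear; -x: clear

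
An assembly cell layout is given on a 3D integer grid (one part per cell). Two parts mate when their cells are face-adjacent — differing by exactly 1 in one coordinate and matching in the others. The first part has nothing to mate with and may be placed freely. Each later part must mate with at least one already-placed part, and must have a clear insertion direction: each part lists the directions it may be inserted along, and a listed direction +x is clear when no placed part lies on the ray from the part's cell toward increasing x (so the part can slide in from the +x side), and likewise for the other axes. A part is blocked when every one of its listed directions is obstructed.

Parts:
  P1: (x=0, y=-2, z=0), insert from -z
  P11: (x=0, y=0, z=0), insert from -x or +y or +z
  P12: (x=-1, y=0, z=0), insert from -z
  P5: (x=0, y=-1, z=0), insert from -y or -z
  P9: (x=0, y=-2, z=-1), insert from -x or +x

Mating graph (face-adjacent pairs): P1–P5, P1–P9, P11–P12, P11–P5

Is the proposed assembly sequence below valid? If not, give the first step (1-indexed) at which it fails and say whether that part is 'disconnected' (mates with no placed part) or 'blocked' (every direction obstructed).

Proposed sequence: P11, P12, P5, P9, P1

Invalid at step 4 (disconnected)

1. P11@(0, 0, 0) [-x clear] — {P11}
2. P12@(-1, 0, 0) [-z clear] — {P11, P12}
3. P5@(0, -1, 0) [-y clear] — {P11, P12, P5}
4. P9@(0, -2, -1) — no placed neighbour ⇒ disconnected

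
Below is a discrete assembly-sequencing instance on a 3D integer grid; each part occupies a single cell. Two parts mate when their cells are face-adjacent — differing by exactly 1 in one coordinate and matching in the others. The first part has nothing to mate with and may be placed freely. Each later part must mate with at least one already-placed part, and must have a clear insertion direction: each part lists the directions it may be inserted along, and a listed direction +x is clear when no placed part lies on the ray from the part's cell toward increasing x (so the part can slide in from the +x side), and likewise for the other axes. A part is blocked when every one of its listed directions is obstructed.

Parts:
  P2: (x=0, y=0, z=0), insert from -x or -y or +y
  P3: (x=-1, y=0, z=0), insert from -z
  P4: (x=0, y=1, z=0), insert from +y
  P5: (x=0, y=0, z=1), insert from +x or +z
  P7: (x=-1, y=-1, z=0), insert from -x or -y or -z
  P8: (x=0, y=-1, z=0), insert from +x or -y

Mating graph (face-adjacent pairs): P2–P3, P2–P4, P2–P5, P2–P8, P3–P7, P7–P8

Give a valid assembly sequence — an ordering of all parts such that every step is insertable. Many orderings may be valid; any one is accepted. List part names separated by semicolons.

P5; P2; P4; P3; P7; P8

1. P5@(0, 0, 1) [+x clear] — {P5}
2. P2@(0, 0, 0) [-x clear] — {P2, P5}
3. P4@(0, 1, 0) [+y clear] — {P2, P4, P5}
4. P3@(-1, 0, 0) [-z clear] — {P2, P3, P4, P5}
5. P7@(-1, -1, 0) [-x clear] — {P2, P3, P4, P5, P7}
6. P8@(0, -1, 0) [+x clear] — {P2, P3, P4, P5, P7, P8}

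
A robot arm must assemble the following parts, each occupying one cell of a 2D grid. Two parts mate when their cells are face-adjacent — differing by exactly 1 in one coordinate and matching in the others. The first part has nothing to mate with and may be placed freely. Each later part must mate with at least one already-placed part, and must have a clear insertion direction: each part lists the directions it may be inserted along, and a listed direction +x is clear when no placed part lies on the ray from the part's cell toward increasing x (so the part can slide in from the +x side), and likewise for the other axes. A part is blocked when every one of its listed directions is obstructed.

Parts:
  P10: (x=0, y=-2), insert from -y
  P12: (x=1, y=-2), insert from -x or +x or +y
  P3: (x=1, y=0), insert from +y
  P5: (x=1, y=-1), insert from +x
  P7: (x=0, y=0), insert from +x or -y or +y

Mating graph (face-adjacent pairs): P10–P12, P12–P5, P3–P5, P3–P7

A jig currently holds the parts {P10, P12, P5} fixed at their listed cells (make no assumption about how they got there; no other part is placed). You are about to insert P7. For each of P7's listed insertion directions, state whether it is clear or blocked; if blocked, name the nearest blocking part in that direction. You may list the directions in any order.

+x: clear; +y: clear; -y: blocked by P10

+x: ray from P7(0, 0) has no placed part ⇒ clear
-y: nearest on ray is P10@(0, -2) ⇒ blocked
+y: ray from P7(0, 0) has no placed part ⇒ clear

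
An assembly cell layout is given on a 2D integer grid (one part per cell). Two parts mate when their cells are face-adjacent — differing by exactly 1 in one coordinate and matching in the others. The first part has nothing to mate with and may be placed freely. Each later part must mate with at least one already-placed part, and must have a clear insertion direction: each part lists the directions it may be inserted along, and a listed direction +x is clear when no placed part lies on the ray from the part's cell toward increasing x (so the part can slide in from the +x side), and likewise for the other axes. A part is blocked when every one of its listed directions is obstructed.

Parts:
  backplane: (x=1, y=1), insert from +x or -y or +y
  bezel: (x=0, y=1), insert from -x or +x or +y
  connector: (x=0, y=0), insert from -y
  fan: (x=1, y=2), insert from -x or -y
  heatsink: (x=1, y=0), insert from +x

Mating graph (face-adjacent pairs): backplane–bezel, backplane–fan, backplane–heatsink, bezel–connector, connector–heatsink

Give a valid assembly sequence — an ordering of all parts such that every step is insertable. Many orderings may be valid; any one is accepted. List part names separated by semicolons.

connector; heatsink; backplane; bezel; fan

1. connector@(0, 0) [-y clear] — {connector}
2. heatsink@(1, 0) [+x clear] — {connector, heatsink}
3. backplane@(1, 1) [+x clear] — {backplane, connector, heatsink}
4. bezel@(0, 1) [-x clear] — {backplane, bezel, connector, heatsink}
5. fan@(1, 2) [-x clear] — {backplane, bezel, connector, fan, heatsink}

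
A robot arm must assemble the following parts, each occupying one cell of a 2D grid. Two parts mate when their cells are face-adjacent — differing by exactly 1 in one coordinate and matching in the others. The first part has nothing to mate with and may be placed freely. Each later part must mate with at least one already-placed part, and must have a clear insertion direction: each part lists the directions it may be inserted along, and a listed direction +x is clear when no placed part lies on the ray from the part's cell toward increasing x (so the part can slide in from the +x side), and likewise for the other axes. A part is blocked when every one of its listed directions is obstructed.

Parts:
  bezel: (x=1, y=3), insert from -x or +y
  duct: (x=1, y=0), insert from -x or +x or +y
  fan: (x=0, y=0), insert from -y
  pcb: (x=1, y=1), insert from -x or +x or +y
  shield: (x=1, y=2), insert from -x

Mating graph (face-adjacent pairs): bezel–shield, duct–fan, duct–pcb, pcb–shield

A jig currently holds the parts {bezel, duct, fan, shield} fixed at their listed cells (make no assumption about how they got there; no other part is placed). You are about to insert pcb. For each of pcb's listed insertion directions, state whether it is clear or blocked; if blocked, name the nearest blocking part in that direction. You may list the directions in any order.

-x: ray from pcb(1, 1) has no placed part ⇒ clear
+x: ray from pcb(1, 1) has no placed part ⇒ clear
+y: nearest on ray is shield@(1, 2) ⇒ blocked

+x: clear; +y: blocked by shield; -x: clear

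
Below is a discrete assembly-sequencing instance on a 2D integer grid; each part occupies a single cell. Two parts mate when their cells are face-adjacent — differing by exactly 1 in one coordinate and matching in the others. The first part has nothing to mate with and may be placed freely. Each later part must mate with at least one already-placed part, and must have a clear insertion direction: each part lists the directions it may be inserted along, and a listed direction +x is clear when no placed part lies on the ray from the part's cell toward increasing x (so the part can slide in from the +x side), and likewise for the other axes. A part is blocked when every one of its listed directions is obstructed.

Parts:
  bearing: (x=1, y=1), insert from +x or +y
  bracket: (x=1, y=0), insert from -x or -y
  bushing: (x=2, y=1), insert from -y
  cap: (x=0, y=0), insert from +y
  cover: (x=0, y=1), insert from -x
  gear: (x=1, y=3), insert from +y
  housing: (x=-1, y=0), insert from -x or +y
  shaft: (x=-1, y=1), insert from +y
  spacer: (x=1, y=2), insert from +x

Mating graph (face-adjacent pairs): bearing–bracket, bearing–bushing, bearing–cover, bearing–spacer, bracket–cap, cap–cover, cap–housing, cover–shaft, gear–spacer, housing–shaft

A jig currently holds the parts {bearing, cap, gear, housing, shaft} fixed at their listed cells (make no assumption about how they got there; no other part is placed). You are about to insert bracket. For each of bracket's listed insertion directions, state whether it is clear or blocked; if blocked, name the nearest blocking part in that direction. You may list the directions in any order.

-x: nearest on ray is cap@(0, 0) ⇒ blocked
-y: ray from bracket(1, 0) has no placed part ⇒ clear

-x: blocked by cap; -y: clear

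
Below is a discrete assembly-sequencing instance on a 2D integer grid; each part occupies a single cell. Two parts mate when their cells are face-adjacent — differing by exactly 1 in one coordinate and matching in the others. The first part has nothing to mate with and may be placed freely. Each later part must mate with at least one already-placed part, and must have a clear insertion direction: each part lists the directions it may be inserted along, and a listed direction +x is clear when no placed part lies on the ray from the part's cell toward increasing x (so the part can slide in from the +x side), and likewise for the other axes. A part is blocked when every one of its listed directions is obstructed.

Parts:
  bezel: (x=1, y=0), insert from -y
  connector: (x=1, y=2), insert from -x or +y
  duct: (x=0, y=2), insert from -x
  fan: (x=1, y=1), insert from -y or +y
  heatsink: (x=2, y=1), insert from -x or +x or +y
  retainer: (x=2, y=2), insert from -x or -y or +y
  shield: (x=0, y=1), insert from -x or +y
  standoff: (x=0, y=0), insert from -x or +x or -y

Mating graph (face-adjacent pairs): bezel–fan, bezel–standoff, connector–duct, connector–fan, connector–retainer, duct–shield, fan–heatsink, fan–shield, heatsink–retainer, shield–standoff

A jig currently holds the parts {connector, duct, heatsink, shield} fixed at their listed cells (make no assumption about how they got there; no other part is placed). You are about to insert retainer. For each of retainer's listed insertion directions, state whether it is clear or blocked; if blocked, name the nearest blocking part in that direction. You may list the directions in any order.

-x: nearest on ray is connector@(1, 2) ⇒ blocked
-y: nearest on ray is heatsink@(2, 1) ⇒ blocked
+y: ray from retainer(2, 2) has no placed part ⇒ clear

+y: clear; -x: blocked by connector; -y: blocked by heatsink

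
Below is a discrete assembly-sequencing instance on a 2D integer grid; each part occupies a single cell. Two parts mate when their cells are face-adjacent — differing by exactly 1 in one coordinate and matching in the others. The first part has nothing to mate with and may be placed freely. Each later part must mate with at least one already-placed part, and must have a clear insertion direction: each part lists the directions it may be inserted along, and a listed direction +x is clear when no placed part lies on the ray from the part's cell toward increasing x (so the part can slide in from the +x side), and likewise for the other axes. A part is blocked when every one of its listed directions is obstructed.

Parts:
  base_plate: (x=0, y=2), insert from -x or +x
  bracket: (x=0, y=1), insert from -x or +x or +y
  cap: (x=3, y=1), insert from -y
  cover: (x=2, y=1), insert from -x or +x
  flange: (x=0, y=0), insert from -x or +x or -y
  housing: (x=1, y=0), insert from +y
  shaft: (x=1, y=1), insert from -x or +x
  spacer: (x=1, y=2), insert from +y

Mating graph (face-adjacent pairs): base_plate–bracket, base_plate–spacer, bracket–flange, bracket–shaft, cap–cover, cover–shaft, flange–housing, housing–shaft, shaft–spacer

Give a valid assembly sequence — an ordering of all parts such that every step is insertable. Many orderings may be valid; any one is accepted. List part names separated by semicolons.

1. flange@(0, 0) [-x clear] — {flange}
2. bracket@(0, 1) [-x clear] — {bracket, flange}
3. base_plate@(0, 2) [-x clear] — {base_plate, bracket, flange}
4. housing@(1, 0) [+y clear] — {base_plate, bracket, flange, housing}
5. shaft@(1, 1) [+x clear] — {base_plate, bracket, flange, housing, shaft}
6. cover@(2, 1) [+x clear] — {base_plate, bracket, cover, flange, housing, shaft}
7. cap@(3, 1) [-y clear] — {base_plate, bracket, cap, cover, flange, housing, shaft}
8. spacer@(1, 2) [+y clear] — {base_plate, bracket, cap, cover, flange, housing, shaft, spacer}

flange; bracket; base_plate; housing; shaft; cover; cap; spacer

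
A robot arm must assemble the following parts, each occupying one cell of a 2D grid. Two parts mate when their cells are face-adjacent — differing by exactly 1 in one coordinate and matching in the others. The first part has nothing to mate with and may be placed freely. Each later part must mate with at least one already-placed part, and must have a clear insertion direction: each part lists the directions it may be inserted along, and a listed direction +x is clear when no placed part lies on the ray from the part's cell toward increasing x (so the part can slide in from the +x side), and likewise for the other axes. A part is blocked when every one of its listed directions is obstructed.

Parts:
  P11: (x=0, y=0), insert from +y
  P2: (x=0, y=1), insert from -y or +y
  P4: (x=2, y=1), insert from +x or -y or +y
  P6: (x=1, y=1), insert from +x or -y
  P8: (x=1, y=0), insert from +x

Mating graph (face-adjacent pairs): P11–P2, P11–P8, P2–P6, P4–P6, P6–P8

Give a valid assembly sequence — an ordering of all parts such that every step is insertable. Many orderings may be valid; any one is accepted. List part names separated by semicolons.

1. P11@(0, 0) [+y clear] — {P11}
2. P2@(0, 1) [+y clear] — {P11, P2}
3. P6@(1, 1) [+x clear] — {P11, P2, P6}
4. P4@(2, 1) [+x clear] — {P11, P2, P4, P6}
5. P8@(1, 0) [+x clear] — {P11, P2, P4, P6, P8}

P11; P2; P6; P4; P8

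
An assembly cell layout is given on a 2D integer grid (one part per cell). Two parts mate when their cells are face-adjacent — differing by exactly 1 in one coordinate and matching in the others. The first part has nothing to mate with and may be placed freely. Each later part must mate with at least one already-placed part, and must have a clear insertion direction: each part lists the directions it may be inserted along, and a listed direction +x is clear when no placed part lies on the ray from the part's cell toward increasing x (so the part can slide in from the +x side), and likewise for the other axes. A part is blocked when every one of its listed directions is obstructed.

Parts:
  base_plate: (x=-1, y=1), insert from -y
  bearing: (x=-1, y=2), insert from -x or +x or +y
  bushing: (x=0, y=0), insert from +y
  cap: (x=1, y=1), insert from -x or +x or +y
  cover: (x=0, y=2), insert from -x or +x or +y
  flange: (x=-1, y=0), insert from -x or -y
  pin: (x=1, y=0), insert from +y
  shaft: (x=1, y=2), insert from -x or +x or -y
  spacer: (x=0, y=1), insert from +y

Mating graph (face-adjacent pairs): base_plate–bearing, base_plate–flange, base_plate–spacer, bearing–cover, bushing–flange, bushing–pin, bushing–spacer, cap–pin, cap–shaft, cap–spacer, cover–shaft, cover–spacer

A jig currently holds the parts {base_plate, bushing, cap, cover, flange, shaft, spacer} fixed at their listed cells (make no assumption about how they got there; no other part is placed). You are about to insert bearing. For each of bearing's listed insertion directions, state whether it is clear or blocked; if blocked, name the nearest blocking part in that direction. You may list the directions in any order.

+x: blocked by cover; +y: clear; -x: clear

-x: ray from bearing(-1, 2) has no placed part ⇒ clear
+x: nearest on ray is cover@(0, 2) ⇒ blocked
+y: ray from bearing(-1, 2) has no placed part ⇒ clear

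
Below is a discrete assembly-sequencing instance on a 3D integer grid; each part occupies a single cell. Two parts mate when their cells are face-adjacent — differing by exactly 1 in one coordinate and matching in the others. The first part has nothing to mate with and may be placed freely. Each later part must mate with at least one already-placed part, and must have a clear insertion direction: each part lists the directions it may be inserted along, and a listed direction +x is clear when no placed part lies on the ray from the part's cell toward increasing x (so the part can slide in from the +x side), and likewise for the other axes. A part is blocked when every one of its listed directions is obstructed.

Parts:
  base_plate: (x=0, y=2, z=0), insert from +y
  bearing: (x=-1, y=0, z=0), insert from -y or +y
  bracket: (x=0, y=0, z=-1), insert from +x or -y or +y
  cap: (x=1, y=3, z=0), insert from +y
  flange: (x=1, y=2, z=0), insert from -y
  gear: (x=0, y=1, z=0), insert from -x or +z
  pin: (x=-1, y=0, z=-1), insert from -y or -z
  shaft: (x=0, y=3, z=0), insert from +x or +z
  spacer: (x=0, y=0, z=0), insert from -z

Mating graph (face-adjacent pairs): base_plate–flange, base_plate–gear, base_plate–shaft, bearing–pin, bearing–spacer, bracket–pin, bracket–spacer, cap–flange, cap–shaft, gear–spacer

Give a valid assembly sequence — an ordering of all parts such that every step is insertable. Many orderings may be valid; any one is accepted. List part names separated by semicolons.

flange; base_plate; shaft; gear; spacer; bracket; pin; bearing; cap

1. flange@(1, 2, 0) [-y clear] — {flange}
2. base_plate@(0, 2, 0) [+y clear] — {base_plate, flange}
3. shaft@(0, 3, 0) [+x clear] — {base_plate, flange, shaft}
4. gear@(0, 1, 0) [-x clear] — {base_plate, flange, gear, shaft}
5. spacer@(0, 0, 0) [-z clear] — {base_plate, flange, gear, shaft, spacer}
6. bracket@(0, 0, -1) [+x clear] — {base_plate, bracket, flange, gear, shaft, spacer}
7. pin@(-1, 0, -1) [-y clear] — {base_plate, bracket, flange, gear, pin, shaft, spacer}
8. bearing@(-1, 0, 0) [-y clear] — {base_plate, bearing, bracket, flange, gear, pin, shaft, spacer}
9. cap@(1, 3, 0) [+y clear] — {base_plate, bearing, bracket, cap, flange, gear, pin, shaft, spacer}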